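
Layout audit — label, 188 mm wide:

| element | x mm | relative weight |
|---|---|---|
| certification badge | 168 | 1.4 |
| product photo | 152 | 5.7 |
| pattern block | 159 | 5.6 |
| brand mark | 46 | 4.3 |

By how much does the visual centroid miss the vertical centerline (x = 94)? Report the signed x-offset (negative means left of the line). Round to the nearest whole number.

≈ 35 mm

Weights sum to 1.4 + 5.7 + 5.6 + 4.3 = 17.0.
Σw·x = 1.4·168 + 5.7·152 + 5.6·159 + 4.3·46 = 2189.8, so x̄ = 2189.8/17.0 ≈ 128.81.
Difference: 128.81 − 94 ≈ 34.81.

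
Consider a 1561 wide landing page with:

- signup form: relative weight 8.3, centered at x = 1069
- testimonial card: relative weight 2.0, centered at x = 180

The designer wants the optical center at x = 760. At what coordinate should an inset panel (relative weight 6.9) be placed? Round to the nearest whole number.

With the inset panel, Σw becomes 8.3 + 2.0 + 6.9 = 17.2.
x: target moment 17.2×760 = 13072.0; current 8.3·1069 + 2.0·180 = 9232.7; the inset panel supplies 3839.3, so x = 3839.3/6.9 ≈ 556.42.

x ≈ 556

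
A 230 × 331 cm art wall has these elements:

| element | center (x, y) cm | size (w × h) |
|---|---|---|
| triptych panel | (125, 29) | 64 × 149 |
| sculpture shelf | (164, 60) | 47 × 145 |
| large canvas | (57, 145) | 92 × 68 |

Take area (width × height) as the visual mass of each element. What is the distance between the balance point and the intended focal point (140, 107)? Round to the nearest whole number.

Areas → weights: triptych panel 64·149 = 9536, sculpture shelf 47·145 = 6815, large canvas 92·68 = 6256; Σw = 22607.
x-moment: 9536·125 + 6815·164 + 6256·57 = 2666252; centroid 2666252/22607 ≈ 117.94.
y-moment: 9536·29 + 6815·60 + 6256·145 = 1592564; centroid 1592564/22607 ≈ 70.45.
Offset from (140, 107): Δx ≈ -22.06, Δy ≈ -36.55; distance = √(Δx² + Δy²) ≈ 42.70.

≈ 43 cm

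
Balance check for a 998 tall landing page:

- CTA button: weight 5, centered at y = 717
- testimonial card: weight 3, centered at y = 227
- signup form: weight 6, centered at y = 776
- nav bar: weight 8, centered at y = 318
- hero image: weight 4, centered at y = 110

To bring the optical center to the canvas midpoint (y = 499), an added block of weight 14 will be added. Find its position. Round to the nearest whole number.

y ≈ 575

With the added block, Σw becomes 5 + 3 + 6 + 8 + 4 + 14 = 40.
Along y: (11906 + 14·y) / 40 = 499 (existing moment 5·717 + 3·227 + 6·776 + 8·318 + 4·110 = 11906) ⇒ y = (19960 − 11906) / 14 ≈ 575.29.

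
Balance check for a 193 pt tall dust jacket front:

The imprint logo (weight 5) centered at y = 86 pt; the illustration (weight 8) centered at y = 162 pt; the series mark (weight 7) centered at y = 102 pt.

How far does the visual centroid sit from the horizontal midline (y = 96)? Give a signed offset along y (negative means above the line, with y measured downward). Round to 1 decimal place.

Weights sum to 5 + 8 + 7 = 20.
y: (5·86 + 8·162 + 7·102) / 20 = 2440 / 20 ≈ 122.00
Difference: 122.00 − 96 ≈ 26.00.

≈ 26.0 pt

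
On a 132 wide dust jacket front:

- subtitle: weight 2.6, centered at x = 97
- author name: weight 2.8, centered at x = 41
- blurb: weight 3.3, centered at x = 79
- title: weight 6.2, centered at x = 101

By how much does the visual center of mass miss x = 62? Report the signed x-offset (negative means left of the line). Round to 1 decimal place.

Σw = 2.6 + 2.8 + 3.3 + 6.2 = 14.9.
x: (2.6·97 + 2.8·41 + 3.3·79 + 6.2·101) / 14.9 = 1253.9 / 14.9 ≈ 84.15
Offset from x = 62: 84.15 − 62 ≈ 22.15.

≈ 22.2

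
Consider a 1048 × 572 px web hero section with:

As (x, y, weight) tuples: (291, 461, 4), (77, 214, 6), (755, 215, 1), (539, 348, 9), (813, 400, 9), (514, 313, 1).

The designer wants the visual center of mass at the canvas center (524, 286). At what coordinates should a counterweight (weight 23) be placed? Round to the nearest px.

(553, 207)

New total weight: (4 + 6 + 1 + 9 + 9 + 1) + 23 = 53.
x: target moment 53×524 = 27772; current 4·291 + 6·77 + 1·755 + 9·539 + 9·813 + 1·514 = 15063; the counterweight supplies 12709, so x = 12709/23 ≈ 552.57.
y: target moment 53×286 = 15158; current 4·461 + 6·214 + 1·215 + 9·348 + 9·400 + 1·313 = 10388; the counterweight supplies 4770, so y = 4770/23 ≈ 207.39.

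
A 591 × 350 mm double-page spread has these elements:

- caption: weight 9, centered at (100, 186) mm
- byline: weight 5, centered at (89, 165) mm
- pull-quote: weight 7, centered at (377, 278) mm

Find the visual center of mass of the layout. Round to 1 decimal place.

(189.7, 211.7)

Total weight = 9 + 5 + 7 = 21.
x: (9·100 + 5·89 + 7·377) / 21 = 3984 / 21 ≈ 189.71
y: (9·186 + 5·165 + 7·278) / 21 = 4445 / 21 ≈ 211.67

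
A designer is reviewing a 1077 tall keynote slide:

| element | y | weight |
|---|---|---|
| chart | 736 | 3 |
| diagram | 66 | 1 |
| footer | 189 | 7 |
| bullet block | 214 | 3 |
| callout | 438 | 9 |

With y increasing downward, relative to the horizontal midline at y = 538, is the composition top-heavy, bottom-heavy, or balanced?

Weights sum to 3 + 1 + 7 + 3 + 9 = 23.
y: (3·736 + 1·66 + 7·189 + 3·214 + 9·438) / 23 = 8181 / 23 ≈ 355.70
355.7 lies above (smaller y than) the midline 538, so the layout is top-heavy.

top-heavy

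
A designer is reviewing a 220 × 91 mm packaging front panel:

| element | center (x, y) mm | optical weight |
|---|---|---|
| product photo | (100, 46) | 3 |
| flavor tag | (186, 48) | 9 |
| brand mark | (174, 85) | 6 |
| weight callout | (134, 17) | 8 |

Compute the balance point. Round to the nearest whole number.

(157, 47)

Weights sum to 3 + 9 + 6 + 8 = 26.
Σw·x = 3·100 + 9·186 + 6·174 + 8·134 = 4090, so x̄ = 4090/26 ≈ 157.31.
Σw·y = 3·46 + 9·48 + 6·85 + 8·17 = 1216, so ȳ = 1216/26 ≈ 46.77.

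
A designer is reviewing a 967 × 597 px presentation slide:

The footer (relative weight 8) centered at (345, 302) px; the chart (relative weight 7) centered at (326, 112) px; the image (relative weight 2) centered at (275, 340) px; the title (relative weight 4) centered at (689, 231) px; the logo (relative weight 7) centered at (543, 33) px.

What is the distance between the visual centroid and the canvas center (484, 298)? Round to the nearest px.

≈ 128 px

Total weight = 8 + 7 + 2 + 4 + 7 = 28.
x-moment: 8·345 + 7·326 + 2·275 + 4·689 + 7·543 = 12149; centroid 12149/28 ≈ 433.89.
y-moment: 8·302 + 7·112 + 2·340 + 4·231 + 7·33 = 5035; centroid 5035/28 ≈ 179.82.
Relative to (484, 298): Δ = (-50.11, -118.18); |Δ| = √(-50.11² + -118.18²) ≈ 128.36.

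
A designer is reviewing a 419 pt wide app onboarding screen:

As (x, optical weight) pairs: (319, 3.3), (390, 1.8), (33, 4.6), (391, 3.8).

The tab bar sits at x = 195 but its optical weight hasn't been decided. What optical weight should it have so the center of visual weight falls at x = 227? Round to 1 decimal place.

w ≈ 10.2

Existing Σw = 13.5 (3.3 + 1.8 + 4.6 + 3.8); existing moment 3.3·319 + 1.8·390 + 4.6·33 + 3.8·391 = 3392.3.
Balance at x = 227 requires (3392.3 + w·195) / (13.5 + w) = 227.
So w = (227·13.5 − 3392.3)/(195 − 227) = -327.8/-32 ≈ 10.24.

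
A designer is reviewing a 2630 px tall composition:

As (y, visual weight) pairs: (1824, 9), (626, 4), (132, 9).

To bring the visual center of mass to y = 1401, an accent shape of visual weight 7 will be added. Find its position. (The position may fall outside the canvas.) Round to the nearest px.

y ≈ 2932

After adding the accent shape, total weight = 9 + 4 + 9 + 7 = 29.
Along y: (20108 + 7·y) / 29 = 1401 (existing moment 9·1824 + 4·626 + 9·132 = 20108) ⇒ y = (40629 − 20108) / 7 ≈ 2931.57.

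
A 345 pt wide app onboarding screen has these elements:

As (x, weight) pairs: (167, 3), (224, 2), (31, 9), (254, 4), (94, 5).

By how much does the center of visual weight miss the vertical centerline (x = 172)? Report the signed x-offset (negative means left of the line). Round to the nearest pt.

≈ -54 pt

Total weight = 3 + 2 + 9 + 4 + 5 = 23.
x: (3·167 + 2·224 + 9·31 + 4·254 + 5·94) / 23 = 2714 / 23 ≈ 118.00
Offset from x = 172: 118.00 − 172 ≈ -54.00.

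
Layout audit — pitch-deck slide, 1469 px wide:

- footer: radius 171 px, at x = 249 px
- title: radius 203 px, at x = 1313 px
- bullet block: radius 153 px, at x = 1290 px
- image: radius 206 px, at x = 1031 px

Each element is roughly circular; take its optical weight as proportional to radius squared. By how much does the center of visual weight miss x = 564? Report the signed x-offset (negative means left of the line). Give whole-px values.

≈ 429 px

Weights ∝ r²: footer 171² = 29241, title 203² = 41209, bullet block 153² = 23409, image 206² = 42436; Σw = 136295.
x-moment: 29241·249 + 41209·1313 + 23409·1290 + 42436·1031 = 135337552; centroid 135337552/136295 ≈ 992.98.
Difference: 992.98 − 564 ≈ 428.98.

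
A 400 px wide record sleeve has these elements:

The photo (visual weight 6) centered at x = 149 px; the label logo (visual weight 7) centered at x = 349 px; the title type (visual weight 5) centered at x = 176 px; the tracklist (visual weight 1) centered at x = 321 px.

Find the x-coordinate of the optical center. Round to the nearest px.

x ≈ 239

Σw = 6 + 7 + 5 + 1 = 19.
Σw·x = 6·149 + 7·349 + 5·176 + 1·321 = 4538, so x̄ = 4538/19 ≈ 238.84.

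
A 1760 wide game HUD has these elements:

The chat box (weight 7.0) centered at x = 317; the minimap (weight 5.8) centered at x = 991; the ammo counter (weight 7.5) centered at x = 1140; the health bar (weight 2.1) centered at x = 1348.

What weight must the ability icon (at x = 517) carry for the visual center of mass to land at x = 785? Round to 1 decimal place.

w ≈ 6.6

Known weights sum to 7.0 + 5.8 + 7.5 + 2.1 = 22.4; their moment is 7.0·317 + 5.8·991 + 7.5·1140 + 2.1·1348 = 19347.6.
Set Σw·x/Σw = 785: (19347.6 + 517w) = 785·(22.4 + w).
Solving: w = (785·22.4 − 19347.6) / (517 − 785) = -1763.6 / -268 ≈ 6.58.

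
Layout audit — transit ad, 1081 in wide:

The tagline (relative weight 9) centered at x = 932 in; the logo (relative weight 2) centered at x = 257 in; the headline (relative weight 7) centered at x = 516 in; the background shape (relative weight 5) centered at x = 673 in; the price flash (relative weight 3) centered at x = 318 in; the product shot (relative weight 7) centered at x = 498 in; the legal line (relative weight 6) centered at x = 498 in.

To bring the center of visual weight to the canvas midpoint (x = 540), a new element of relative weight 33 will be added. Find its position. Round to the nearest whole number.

With the new element, Σw becomes 9 + 2 + 7 + 5 + 3 + 7 + 6 + 33 = 72.
x: need Σw·x = 72·540 = 38880. Existing = 9·932 + 2·257 + 7·516 + 5·673 + 3·318 + 7·498 + 6·498 = 23307. Remainder 15573 / 33 ≈ 471.91.

x ≈ 472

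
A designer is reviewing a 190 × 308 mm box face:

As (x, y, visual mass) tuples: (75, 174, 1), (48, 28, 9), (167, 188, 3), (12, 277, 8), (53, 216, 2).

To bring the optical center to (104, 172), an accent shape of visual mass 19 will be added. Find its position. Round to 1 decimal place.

New total weight: (1 + 9 + 3 + 8 + 2) + 19 = 42.
x: need Σw·x = 42·104 = 4368. Existing = 1·75 + 9·48 + 3·167 + 8·12 + 2·53 = 1210. Remainder 3158 / 19 ≈ 166.21.
y: need Σw·y = 42·172 = 7224. Existing = 1·174 + 9·28 + 3·188 + 8·277 + 2·216 = 3638. Remainder 3586 / 19 ≈ 188.74.

(166.2, 188.7)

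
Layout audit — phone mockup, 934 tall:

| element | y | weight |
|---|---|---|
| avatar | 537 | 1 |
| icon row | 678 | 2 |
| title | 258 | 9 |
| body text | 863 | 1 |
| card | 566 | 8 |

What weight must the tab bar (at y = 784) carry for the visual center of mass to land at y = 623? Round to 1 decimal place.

w ≈ 21.6

Known weights sum to 1 + 2 + 9 + 1 + 8 = 21; their moment is 1·537 + 2·678 + 9·258 + 1·863 + 8·566 = 9606.
Set Σw·y/Σw = 623: (9606 + 784w) = 623·(21 + w).
Solving: w = (623·21 − 9606) / (784 − 623) = 3477 / 161 ≈ 21.60.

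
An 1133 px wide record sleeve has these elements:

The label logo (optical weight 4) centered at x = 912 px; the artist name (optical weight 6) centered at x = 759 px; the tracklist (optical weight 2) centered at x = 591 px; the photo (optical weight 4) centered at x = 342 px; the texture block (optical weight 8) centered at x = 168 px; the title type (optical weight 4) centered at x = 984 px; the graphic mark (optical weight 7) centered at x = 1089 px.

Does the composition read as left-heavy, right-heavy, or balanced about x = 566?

Weights sum to 4 + 6 + 2 + 4 + 8 + 4 + 7 = 35.
x-moment: 4·912 + 6·759 + 2·591 + 4·342 + 8·168 + 4·984 + 7·1089 = 23655; centroid 23655/35 ≈ 675.86.
675.9 vs midline 566 → right-heavy.

right-heavy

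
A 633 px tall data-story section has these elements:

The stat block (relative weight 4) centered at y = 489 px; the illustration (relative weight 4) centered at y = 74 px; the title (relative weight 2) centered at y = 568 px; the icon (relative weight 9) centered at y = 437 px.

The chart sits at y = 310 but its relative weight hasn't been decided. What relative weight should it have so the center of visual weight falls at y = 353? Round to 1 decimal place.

Existing Σw = 19 (4 + 4 + 2 + 9); existing moment 4·489 + 4·74 + 2·568 + 9·437 = 7321.
For the centroid to hit 353: (7321 + w·310) / (19 + w) = 353.
Rearranging, w·(310 − 353) = 353·19 − 7321 = -614, so w ≈ -614/-43 = 14.28.

w ≈ 14.3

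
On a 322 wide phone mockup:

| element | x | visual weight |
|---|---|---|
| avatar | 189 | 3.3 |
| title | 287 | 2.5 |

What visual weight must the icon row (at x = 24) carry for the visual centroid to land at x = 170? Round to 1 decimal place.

Fixed elements: Σw = 3.3 + 2.5 = 5.8, Σw·x = 3.3·189 + 2.5·287 = 1341.2.
Set Σw·x/Σw = 170: (1341.2 + 24w) = 170·(5.8 + w).
Solving: w = (170·5.8 − 1341.2) / (24 − 170) = -355.2 / -146 ≈ 2.43.

w ≈ 2.4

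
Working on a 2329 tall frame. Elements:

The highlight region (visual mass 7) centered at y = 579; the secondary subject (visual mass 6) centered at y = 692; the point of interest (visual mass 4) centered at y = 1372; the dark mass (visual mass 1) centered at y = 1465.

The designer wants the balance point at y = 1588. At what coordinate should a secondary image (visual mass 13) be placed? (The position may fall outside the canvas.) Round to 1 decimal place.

After adding the secondary image, total weight = 7 + 6 + 4 + 1 + 13 = 31.
y: target moment 31×1588 = 49228; current 7·579 + 6·692 + 4·1372 + 1·1465 = 15158; the secondary image supplies 34070, so y = 34070/13 ≈ 2620.77.

y ≈ 2620.8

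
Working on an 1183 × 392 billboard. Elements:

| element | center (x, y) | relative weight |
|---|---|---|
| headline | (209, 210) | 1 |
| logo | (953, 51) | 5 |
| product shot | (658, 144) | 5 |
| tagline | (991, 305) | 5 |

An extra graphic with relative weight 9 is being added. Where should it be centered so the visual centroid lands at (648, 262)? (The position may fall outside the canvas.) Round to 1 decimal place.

(331.2, 426.7)

With the extra graphic, Σw becomes 1 + 5 + 5 + 5 + 9 = 25.
x: target moment 25×648 = 16200; current 1·209 + 5·953 + 5·658 + 5·991 = 13219; the extra graphic supplies 2981, so x = 2981/9 ≈ 331.22.
y: target moment 25×262 = 6550; current 1·210 + 5·51 + 5·144 + 5·305 = 2710; the extra graphic supplies 3840, so y = 3840/9 ≈ 426.67.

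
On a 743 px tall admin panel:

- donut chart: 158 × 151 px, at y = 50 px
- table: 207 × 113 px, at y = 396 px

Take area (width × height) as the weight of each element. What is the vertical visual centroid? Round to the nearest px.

y ≈ 221

Areas: donut chart 158·151 = 23858, table 207·113 = 23391. Total weight = 47249.
y-moment: 23858·50 + 23391·396 = 10455736; centroid 10455736/47249 ≈ 221.29.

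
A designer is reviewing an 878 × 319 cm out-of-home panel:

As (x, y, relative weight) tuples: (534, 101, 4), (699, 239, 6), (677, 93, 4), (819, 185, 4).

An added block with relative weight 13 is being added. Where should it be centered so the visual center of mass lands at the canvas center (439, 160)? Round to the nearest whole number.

With the added block, Σw becomes 4 + 6 + 4 + 4 + 13 = 31.
x: need Σw·x = 31·439 = 13609. Existing = 4·534 + 6·699 + 4·677 + 4·819 = 12314. Remainder 1295 / 13 ≈ 99.62.
y: need Σw·y = 31·160 = 4960. Existing = 4·101 + 6·239 + 4·93 + 4·185 = 2950. Remainder 2010 / 13 ≈ 154.62.

(100, 155)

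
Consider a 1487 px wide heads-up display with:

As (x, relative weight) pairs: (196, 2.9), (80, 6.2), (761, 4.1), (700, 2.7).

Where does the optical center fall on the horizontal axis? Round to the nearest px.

x ≈ 382

Σw = 2.9 + 6.2 + 4.1 + 2.7 = 15.9.
Σw·x = 2.9·196 + 6.2·80 + 4.1·761 + 2.7·700 = 6074.5, so x̄ = 6074.5/15.9 ≈ 382.04.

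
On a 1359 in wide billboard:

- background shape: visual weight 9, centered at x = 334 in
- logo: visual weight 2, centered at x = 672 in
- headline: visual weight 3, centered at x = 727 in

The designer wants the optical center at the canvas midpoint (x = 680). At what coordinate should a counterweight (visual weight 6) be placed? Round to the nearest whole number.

New total weight: (9 + 2 + 3) + 6 = 20.
Along x: (6531 + 6·x) / 20 = 680 (existing moment 9·334 + 2·672 + 3·727 = 6531) ⇒ x = (13600 − 6531) / 6 ≈ 1178.17.

x ≈ 1178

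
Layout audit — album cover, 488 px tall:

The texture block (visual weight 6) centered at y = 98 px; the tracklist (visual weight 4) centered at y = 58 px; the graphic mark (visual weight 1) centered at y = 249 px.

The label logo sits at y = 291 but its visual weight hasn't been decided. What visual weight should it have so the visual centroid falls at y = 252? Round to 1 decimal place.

Known weights sum to 6 + 4 + 1 = 11; their moment is 6·98 + 4·58 + 1·249 = 1069.
Set Σw·y/Σw = 252: (1069 + 291w) = 252·(11 + w).
Rearranging, w·(291 − 252) = 252·11 − 1069 = 1703, so w ≈ 1703/39 = 43.67.

w ≈ 43.7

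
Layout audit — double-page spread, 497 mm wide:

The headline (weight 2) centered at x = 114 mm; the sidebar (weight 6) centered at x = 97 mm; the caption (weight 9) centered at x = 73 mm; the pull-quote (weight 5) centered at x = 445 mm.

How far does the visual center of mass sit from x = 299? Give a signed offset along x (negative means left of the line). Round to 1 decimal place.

Weights sum to 2 + 6 + 9 + 5 = 22.
Σw·x = 2·114 + 6·97 + 9·73 + 5·445 = 3692, so x̄ = 3692/22 ≈ 167.82.
Against x = 299, that's 167.82 − 299 = -131.18.

≈ -131.2 mm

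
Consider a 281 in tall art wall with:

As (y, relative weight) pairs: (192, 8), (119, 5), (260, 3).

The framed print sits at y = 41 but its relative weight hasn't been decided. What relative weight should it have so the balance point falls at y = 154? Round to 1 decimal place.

w ≈ 4.0

Fixed elements: Σw = 8 + 5 + 3 = 16, Σw·y = 8·192 + 5·119 + 3·260 = 2911.
For the centroid to hit 154: (2911 + w·41) / (16 + w) = 154.
So w = (154·16 − 2911)/(41 − 154) = -447/-113 ≈ 3.96.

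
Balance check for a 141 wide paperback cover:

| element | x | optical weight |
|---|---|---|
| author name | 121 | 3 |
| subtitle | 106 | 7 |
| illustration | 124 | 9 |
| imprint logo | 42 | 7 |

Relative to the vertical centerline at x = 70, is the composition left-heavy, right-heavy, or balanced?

Weights sum to 3 + 7 + 9 + 7 = 26.
x: (3·121 + 7·106 + 9·124 + 7·42) / 26 = 2515 / 26 ≈ 96.73
96.7 lies right of the midline 70, so the layout is right-heavy.

right-heavy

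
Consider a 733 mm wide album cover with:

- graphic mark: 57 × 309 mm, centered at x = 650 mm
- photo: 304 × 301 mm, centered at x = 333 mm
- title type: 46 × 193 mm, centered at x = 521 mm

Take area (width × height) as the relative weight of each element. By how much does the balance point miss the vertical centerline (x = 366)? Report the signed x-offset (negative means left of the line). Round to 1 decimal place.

Areas → weights: graphic mark 57·309 = 17613, photo 304·301 = 91504, title type 46·193 = 8878; Σw = 117995.
x-moment: 17613·650 + 91504·333 + 8878·521 = 46544720; centroid 46544720/117995 ≈ 394.46.
Difference: 394.46 − 366 ≈ 28.46.

≈ 28.5 mm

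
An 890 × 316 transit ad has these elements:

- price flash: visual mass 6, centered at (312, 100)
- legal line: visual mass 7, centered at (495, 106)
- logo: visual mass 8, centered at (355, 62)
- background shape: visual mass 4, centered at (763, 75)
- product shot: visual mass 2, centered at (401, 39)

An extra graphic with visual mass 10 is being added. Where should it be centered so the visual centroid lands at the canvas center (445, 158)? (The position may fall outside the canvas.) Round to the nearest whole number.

New total weight: (6 + 7 + 8 + 4 + 2) + 10 = 37.
Along x: (12031 + 10·x) / 37 = 445 (existing moment 6·312 + 7·495 + 8·355 + 4·763 + 2·401 = 12031) ⇒ x = (16465 − 12031) / 10 ≈ 443.40.
Along y: (2216 + 10·y) / 37 = 158 (existing moment 6·100 + 7·106 + 8·62 + 4·75 + 2·39 = 2216) ⇒ y = (5846 − 2216) / 10 ≈ 363.00.

(443, 363)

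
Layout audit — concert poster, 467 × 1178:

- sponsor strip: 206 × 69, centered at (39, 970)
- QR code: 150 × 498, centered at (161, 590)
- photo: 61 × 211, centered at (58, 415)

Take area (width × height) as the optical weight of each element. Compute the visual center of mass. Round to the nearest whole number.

Areas: sponsor strip 206·69 = 14214, QR code 150·498 = 74700, photo 61·211 = 12871. Total weight = 101785.
Σw·x = 14214·39 + 74700·161 + 12871·58 = 13327564, so x̄ = 13327564/101785 ≈ 130.94.
Σw·y = 14214·970 + 74700·590 + 12871·415 = 63202045, so ȳ = 63202045/101785 ≈ 620.94.

(131, 621)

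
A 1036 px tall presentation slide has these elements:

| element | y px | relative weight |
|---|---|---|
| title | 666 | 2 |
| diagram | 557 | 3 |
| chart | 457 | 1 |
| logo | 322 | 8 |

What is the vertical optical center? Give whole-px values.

y ≈ 431

Weights sum to 2 + 3 + 1 + 8 = 14.
y-moment: 2·666 + 3·557 + 1·457 + 8·322 = 6036; centroid 6036/14 ≈ 431.14.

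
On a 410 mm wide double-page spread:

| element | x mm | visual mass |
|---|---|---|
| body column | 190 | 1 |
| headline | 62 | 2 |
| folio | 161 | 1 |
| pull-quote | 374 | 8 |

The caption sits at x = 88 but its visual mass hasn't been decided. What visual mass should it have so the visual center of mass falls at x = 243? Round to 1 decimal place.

Known weights sum to 1 + 2 + 1 + 8 = 12; their moment is 1·190 + 2·62 + 1·161 + 8·374 = 3467.
Set Σw·x/Σw = 243: (3467 + 88w) = 243·(12 + w).
Solving: w = (243·12 − 3467) / (88 − 243) = -551 / -155 ≈ 3.55.

w ≈ 3.6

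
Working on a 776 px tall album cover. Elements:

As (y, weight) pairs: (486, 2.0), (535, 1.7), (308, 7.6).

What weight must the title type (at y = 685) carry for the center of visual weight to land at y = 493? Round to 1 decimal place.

Fixed elements: Σw = 2.0 + 1.7 + 7.6 = 11.3, Σw·y = 2.0·486 + 1.7·535 + 7.6·308 = 4222.3.
Balance at y = 493 requires (4222.3 + w·685) / (11.3 + w) = 493.
Solving: w = (493·11.3 − 4222.3) / (685 − 493) = 1348.6 / 192 ≈ 7.02.

w ≈ 7.0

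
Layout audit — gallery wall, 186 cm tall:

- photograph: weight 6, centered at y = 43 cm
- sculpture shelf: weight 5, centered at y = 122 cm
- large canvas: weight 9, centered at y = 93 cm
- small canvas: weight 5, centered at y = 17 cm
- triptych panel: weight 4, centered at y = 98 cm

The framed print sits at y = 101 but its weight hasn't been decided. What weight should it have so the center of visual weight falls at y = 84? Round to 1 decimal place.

w ≈ 14.9

Known weights sum to 6 + 5 + 9 + 5 + 4 = 29; their moment is 6·43 + 5·122 + 9·93 + 5·17 + 4·98 = 2182.
Set Σw·y/Σw = 84: (2182 + 101w) = 84·(29 + w).
Rearranging, w·(101 − 84) = 84·29 − 2182 = 254, so w ≈ 254/17 = 14.94.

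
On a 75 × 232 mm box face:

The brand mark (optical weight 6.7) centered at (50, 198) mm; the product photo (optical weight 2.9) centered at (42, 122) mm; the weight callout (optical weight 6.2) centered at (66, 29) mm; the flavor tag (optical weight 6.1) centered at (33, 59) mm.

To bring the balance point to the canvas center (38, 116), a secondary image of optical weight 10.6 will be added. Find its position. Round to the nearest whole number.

With the secondary image, Σw becomes 6.7 + 2.9 + 6.2 + 6.1 + 10.6 = 32.5.
Along x: (1067.3 + 10.6·x) / 32.5 = 38 (existing moment 6.7·50 + 2.9·42 + 6.2·66 + 6.1·33 = 1067.3) ⇒ x = (1235.0 − 1067.3) / 10.6 ≈ 15.82.
Along y: (2220.1 + 10.6·y) / 32.5 = 116 (existing moment 6.7·198 + 2.9·122 + 6.2·29 + 6.1·59 = 2220.1) ⇒ y = (3770.0 − 2220.1) / 10.6 ≈ 146.22.

(16, 146)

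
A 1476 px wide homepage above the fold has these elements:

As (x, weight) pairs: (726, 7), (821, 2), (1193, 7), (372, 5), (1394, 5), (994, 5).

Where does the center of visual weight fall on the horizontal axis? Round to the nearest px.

x ≈ 931

Total weight = 7 + 2 + 7 + 5 + 5 + 5 = 31.
x: (7·726 + 2·821 + 7·1193 + 5·372 + 5·1394 + 5·994) / 31 = 28875 / 31 ≈ 931.45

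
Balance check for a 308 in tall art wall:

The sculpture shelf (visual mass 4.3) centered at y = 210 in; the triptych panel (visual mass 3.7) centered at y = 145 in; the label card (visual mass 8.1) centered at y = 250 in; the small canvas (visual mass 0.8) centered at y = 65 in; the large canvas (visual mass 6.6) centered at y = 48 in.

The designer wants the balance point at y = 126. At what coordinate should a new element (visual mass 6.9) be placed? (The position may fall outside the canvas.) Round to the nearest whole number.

y ≈ 0

New total weight: (4.3 + 3.7 + 8.1 + 0.8 + 6.6) + 6.9 = 30.4.
Along y: (3833.3 + 6.9·y) / 30.4 = 126 (existing moment 4.3·210 + 3.7·145 + 8.1·250 + 0.8·65 + 6.6·48 = 3833.3) ⇒ y = (3830.4 − 3833.3) / 6.9 ≈ -0.42.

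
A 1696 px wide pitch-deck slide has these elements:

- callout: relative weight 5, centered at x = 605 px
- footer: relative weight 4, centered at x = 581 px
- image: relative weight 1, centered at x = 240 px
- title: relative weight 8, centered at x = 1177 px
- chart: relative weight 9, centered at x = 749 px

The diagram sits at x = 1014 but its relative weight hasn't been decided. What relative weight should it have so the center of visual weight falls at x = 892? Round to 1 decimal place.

w ≈ 19.2

Existing Σw = 27 (5 + 4 + 1 + 8 + 9); existing moment 5·605 + 4·581 + 1·240 + 8·1177 + 9·749 = 21746.
Balance at x = 892 requires (21746 + w·1014) / (27 + w) = 892.
Solving: w = (892·27 − 21746) / (1014 − 892) = 2338 / 122 ≈ 19.16.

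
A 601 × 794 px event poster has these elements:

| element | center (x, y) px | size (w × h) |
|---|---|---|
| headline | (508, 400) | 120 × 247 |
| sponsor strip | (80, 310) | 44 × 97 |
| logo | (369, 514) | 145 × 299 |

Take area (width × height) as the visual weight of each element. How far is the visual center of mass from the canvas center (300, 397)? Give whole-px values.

Taking area as weight: headline 120·247 = 29640, sponsor strip 44·97 = 4268, logo 145·299 = 43355. Sum 77263.
x: (29640·508 + 4268·80 + 43355·369) / 77263 = 31396555 / 77263 ≈ 406.36
y: (29640·400 + 4268·310 + 43355·514) / 77263 = 35463550 / 77263 ≈ 459.00
From (300, 397): dx = 106.36, dy = 62.00, so the distance is √(dx²+dy²) ≈ 123.11.

≈ 123 px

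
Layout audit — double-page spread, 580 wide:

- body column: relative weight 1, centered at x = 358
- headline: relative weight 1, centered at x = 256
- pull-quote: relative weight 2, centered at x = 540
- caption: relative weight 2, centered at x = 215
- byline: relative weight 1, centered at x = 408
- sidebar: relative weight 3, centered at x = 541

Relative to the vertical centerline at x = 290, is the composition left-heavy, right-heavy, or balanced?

right-heavy

Weights sum to 1 + 1 + 2 + 2 + 1 + 3 = 10.
Σw·x = 4155; x̄ = 4155/10 ≈ 415.50.
415.5 lies right of the midline 290, so the layout is right-heavy.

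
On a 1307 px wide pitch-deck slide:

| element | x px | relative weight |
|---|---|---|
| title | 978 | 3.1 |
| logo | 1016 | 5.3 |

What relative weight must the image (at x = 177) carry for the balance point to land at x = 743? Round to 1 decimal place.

Existing Σw = 8.4 (3.1 + 5.3); existing moment 3.1·978 + 5.3·1016 = 8416.6.
For the centroid to hit 743: (8416.6 + w·177) / (8.4 + w) = 743.
Rearranging, w·(177 − 743) = 743·8.4 − 8416.6 = -2175.4, so w ≈ -2175.4/-566 = 3.84.

w ≈ 3.8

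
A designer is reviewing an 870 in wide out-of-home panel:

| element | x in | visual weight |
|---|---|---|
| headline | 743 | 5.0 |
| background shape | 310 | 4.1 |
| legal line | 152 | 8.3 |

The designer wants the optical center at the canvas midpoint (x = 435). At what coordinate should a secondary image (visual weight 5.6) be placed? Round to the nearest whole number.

With the secondary image, Σw becomes 5.0 + 4.1 + 8.3 + 5.6 = 23.0.
x: need Σw·x = 23.0·435 = 10005.0. Existing = 5.0·743 + 4.1·310 + 8.3·152 = 6247.6. Remainder 3757.4 / 5.6 ≈ 670.96.

x ≈ 671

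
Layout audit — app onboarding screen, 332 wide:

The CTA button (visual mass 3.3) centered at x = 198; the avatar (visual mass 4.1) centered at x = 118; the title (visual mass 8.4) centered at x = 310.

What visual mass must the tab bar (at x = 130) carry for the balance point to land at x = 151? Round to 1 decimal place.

w ≈ 64.5

Existing Σw = 15.8 (3.3 + 4.1 + 8.4); existing moment 3.3·198 + 4.1·118 + 8.4·310 = 3741.2.
Set Σw·x/Σw = 151: (3741.2 + 130w) = 151·(15.8 + w).
So w = (151·15.8 − 3741.2)/(130 − 151) = -1355.4/-21 ≈ 64.54.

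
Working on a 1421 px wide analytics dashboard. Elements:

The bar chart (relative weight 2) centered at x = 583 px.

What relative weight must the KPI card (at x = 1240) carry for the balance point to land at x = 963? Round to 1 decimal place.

w ≈ 2.7

Known: weight 2 with moment 2·583 = 1166.
For the centroid to hit 963: (1166 + w·1240) / (2 + w) = 963.
Rearranging, w·(1240 − 963) = 963·2 − 1166 = 760, so w ≈ 760/277 = 2.74.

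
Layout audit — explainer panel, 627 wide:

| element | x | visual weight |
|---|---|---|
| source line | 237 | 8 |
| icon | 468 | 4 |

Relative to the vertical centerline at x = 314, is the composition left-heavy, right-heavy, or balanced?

Weights sum to 8 + 4 = 12.
x-moment: 8·237 + 4·468 = 3768; centroid 3768/12 ≈ 314.00.
314.00 = 314 exactly: balanced.

balanced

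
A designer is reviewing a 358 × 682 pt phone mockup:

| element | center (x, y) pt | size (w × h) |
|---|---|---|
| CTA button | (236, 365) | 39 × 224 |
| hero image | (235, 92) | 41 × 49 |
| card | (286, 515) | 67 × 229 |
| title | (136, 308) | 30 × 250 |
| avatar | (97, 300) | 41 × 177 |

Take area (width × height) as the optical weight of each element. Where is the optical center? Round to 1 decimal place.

(211.7, 385.9)

Areas: CTA button 39·224 = 8736, hero image 41·49 = 2009, card 67·229 = 15343, title 30·250 = 7500, avatar 41·177 = 7257. Total weight = 40845.
x: (8736·236 + 2009·235 + 15343·286 + 7500·136 + 7257·97) / 40845 = 8645838 / 40845 ≈ 211.67
y: (8736·365 + 2009·92 + 15343·515 + 7500·308 + 7257·300) / 40845 = 15762213 / 40845 ≈ 385.90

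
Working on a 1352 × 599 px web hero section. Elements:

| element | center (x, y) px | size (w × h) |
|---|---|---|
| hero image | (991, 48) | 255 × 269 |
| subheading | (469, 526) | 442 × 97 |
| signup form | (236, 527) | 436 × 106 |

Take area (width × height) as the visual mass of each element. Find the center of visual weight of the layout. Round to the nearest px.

Areas: hero image 255·269 = 68595, subheading 442·97 = 42874, signup form 436·106 = 46216. Total weight = 157685.
Σw·x = 68595·991 + 42874·469 + 46216·236 = 98992527, so x̄ = 98992527/157685 ≈ 627.79.
Σw·y = 68595·48 + 42874·526 + 46216·527 = 50200116, so ȳ = 50200116/157685 ≈ 318.36.

(628, 318)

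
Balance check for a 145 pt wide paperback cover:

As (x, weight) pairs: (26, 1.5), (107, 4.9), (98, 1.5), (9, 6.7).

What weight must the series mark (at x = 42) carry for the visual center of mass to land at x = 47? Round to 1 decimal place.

Existing Σw = 14.6 (1.5 + 4.9 + 1.5 + 6.7); existing moment 1.5·26 + 4.9·107 + 1.5·98 + 6.7·9 = 770.6.
For the centroid to hit 47: (770.6 + w·42) / (14.6 + w) = 47.
So w = (47·14.6 − 770.6)/(42 − 47) = -84.4/-5 ≈ 16.88.

w ≈ 16.9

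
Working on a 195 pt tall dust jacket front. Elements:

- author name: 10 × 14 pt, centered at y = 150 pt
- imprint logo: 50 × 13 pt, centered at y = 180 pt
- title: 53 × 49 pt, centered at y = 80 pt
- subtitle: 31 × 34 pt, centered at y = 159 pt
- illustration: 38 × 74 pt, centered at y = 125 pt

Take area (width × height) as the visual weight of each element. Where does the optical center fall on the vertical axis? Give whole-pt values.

y ≈ 119

Areas → weights: author name 10·14 = 140, imprint logo 50·13 = 650, title 53·49 = 2597, subtitle 31·34 = 1054, illustration 38·74 = 2812; Σw = 7253.
Σw·y = 140·150 + 650·180 + 2597·80 + 1054·159 + 2812·125 = 864846, so ȳ = 864846/7253 ≈ 119.24.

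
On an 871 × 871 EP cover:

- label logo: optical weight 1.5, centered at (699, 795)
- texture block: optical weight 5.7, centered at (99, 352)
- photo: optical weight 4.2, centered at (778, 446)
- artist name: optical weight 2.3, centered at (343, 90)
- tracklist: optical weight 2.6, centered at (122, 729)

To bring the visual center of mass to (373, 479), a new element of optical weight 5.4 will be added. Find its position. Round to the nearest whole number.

(390, 596)

After adding the new element, total weight = 1.5 + 5.7 + 4.2 + 2.3 + 2.6 + 5.4 = 21.7.
x: need Σw·x = 21.7·373 = 8094.1. Existing = 1.5·699 + 5.7·99 + 4.2·778 + 2.3·343 + 2.6·122 = 5986.5. Remainder 2107.6 / 5.4 ≈ 390.30.
y: need Σw·y = 21.7·479 = 10394.3. Existing = 1.5·795 + 5.7·352 + 4.2·446 + 2.3·90 + 2.6·729 = 7174.5. Remainder 3219.8 / 5.4 ≈ 596.26.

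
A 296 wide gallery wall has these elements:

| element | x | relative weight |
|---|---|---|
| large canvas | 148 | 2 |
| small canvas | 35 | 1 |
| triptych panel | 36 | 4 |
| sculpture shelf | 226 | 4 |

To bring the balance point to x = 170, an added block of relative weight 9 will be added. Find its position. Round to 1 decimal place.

New total weight: (2 + 1 + 4 + 4) + 9 = 20.
Along x: (1379 + 9·x) / 20 = 170 (existing moment 2·148 + 1·35 + 4·36 + 4·226 = 1379) ⇒ x = (3400 − 1379) / 9 ≈ 224.56.

x ≈ 224.6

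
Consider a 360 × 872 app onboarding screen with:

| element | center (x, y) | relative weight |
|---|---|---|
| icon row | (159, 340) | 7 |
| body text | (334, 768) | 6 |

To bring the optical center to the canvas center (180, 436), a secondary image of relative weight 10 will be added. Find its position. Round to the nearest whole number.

(102, 304)

After adding the secondary image, total weight = 7 + 6 + 10 = 23.
x: need Σw·x = 23·180 = 4140. Existing = 7·159 + 6·334 = 3117. Remainder 1023 / 10 ≈ 102.30.
y: need Σw·y = 23·436 = 10028. Existing = 7·340 + 6·768 = 6988. Remainder 3040 / 10 ≈ 304.00.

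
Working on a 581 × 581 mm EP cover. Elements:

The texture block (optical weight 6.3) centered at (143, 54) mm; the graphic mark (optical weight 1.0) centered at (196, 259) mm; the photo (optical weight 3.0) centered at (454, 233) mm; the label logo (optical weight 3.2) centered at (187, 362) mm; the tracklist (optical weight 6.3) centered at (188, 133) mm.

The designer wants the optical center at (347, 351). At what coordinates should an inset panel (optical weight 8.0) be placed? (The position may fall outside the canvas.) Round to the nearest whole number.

(676, 808)

With the inset panel, Σw becomes 6.3 + 1.0 + 3.0 + 3.2 + 6.3 + 8.0 = 27.8.
x: need Σw·x = 27.8·347 = 9646.6. Existing = 6.3·143 + 1.0·196 + 3.0·454 + 3.2·187 + 6.3·188 = 4241.7. Remainder 5404.9 / 8.0 ≈ 675.61.
y: need Σw·y = 27.8·351 = 9757.8. Existing = 6.3·54 + 1.0·259 + 3.0·233 + 3.2·362 + 6.3·133 = 3294.5. Remainder 6463.3 / 8.0 ≈ 807.91.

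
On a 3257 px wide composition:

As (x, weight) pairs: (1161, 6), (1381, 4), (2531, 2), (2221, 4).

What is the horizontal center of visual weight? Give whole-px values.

Total weight = 6 + 4 + 2 + 4 = 16.
x: (6·1161 + 4·1381 + 2·2531 + 4·2221) / 16 = 26436 / 16 ≈ 1652.25

x ≈ 1652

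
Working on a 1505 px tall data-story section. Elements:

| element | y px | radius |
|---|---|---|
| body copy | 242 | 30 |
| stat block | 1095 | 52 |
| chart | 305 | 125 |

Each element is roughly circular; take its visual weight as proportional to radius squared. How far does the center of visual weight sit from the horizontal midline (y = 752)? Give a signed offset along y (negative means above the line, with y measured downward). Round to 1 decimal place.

≈ -338.9 px

Weights ∝ r²: body copy 30² = 900, stat block 52² = 2704, chart 125² = 15625; Σw = 19229.
y: (900·242 + 2704·1095 + 15625·305) / 19229 = 7944305 / 19229 ≈ 413.14
Against y = 752, that's 413.14 − 752 = -338.86.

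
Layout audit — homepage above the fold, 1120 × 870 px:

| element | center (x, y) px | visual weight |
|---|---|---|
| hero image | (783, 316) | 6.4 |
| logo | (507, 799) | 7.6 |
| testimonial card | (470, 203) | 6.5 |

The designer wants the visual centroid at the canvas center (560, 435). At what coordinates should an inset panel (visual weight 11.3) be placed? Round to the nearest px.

With the inset panel, Σw becomes 6.4 + 7.6 + 6.5 + 11.3 = 31.8.
x: need Σw·x = 31.8·560 = 17808.0. Existing = 6.4·783 + 7.6·507 + 6.5·470 = 11919.4. Remainder 5888.6 / 11.3 ≈ 521.12.
y: need Σw·y = 31.8·435 = 13833.0. Existing = 6.4·316 + 7.6·799 + 6.5·203 = 9414.3. Remainder 4418.7 / 11.3 ≈ 391.04.

(521, 391)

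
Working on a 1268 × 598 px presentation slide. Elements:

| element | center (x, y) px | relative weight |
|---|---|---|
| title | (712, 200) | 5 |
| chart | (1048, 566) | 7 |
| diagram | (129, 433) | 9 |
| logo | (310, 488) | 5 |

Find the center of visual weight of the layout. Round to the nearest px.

(523, 435)

Weights sum to 5 + 7 + 9 + 5 = 26.
x: (5·712 + 7·1048 + 9·129 + 5·310) / 26 = 13607 / 26 ≈ 523.35
y: (5·200 + 7·566 + 9·433 + 5·488) / 26 = 11299 / 26 ≈ 434.58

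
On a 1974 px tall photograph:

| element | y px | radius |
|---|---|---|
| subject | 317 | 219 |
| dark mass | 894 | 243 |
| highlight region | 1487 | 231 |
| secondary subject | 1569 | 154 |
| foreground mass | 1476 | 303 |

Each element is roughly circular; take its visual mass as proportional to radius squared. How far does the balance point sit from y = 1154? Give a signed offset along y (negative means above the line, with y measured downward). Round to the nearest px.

r² weights: subject 219² = 47961, dark mass 243² = 59049, highlight region 231² = 53361, secondary subject 154² = 23716, foreground mass 303² = 91809. Total = 275896.
Σw·y = 47961·317 + 59049·894 + 53361·1487 + 23716·1569 + 91809·1476 = 320061738, so ȳ = 320061738/275896 ≈ 1160.08.
Against y = 1154, that's 1160.08 − 1154 = 6.08.

≈ 6 px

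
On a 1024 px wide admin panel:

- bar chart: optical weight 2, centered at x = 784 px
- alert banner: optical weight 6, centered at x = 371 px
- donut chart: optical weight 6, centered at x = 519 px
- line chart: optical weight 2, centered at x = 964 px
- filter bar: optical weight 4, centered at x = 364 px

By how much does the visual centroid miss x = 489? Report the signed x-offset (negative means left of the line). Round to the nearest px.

Total weight = 2 + 6 + 6 + 2 + 4 = 20.
Σw·x = 2·784 + 6·371 + 6·519 + 2·964 + 4·364 = 10292, so x̄ = 10292/20 ≈ 514.60.
Against x = 489, that's 514.60 − 489 = 25.60.

≈ 26 px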